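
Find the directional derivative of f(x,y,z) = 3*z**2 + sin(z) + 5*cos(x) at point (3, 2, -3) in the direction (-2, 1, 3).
sqrt(14)*(-54 + 3*cos(3) + 10*sin(3))/14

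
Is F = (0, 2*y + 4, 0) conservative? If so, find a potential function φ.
Yes, F is conservative. φ = y*(y + 4)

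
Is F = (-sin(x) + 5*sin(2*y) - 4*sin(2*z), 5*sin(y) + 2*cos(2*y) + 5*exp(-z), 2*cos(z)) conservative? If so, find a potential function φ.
No, ∇×F = (5*exp(-z), -8*cos(2*z), -10*cos(2*y)) ≠ 0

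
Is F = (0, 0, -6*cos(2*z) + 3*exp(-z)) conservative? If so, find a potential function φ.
Yes, F is conservative. φ = -3*sin(2*z) - 3*exp(-z)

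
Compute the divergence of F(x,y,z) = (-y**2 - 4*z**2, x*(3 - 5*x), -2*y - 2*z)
-2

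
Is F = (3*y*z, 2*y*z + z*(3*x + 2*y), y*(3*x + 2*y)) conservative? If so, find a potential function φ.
Yes, F is conservative. φ = y*z*(3*x + 2*y)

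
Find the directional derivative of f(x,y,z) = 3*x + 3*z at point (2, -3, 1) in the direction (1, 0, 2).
9*sqrt(5)/5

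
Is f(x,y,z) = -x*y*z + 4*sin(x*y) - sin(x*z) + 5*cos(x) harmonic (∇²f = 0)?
No, ∇²f = -4*x**2*sin(x*y) + x**2*sin(x*z) - 4*y**2*sin(x*y) + z**2*sin(x*z) - 5*cos(x)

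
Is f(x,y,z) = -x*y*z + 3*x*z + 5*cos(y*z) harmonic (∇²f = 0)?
No, ∇²f = -5*(y**2 + z**2)*cos(y*z)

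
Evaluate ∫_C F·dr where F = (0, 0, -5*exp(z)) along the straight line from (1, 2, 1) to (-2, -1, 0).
-5 + 5*E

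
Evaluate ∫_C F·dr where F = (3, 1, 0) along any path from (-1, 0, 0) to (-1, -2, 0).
-2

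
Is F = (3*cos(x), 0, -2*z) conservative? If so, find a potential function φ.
Yes, F is conservative. φ = -z**2 + 3*sin(x)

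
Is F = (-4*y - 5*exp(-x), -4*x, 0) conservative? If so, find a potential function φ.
Yes, F is conservative. φ = -4*x*y + 5*exp(-x)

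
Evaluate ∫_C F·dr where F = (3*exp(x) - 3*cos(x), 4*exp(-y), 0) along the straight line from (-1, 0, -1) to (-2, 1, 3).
-7*exp(-1) - 3*sin(1) + 3*exp(-2) + 3*sin(2) + 4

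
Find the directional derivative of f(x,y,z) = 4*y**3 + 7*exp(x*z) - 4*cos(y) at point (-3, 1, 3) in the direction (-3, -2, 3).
sqrt(22)*(-4*(sin(1) + 3)*exp(9) - 63)*exp(-9)/11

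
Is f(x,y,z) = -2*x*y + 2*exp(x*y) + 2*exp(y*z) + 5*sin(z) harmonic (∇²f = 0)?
No, ∇²f = 2*x**2*exp(x*y) + 2*y**2*exp(x*y) + 2*y**2*exp(y*z) + 2*z**2*exp(y*z) - 5*sin(z)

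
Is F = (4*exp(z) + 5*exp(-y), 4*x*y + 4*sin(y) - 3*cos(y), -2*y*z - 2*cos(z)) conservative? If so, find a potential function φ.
No, ∇×F = (-2*z, 4*exp(z), 4*y + 5*exp(-y)) ≠ 0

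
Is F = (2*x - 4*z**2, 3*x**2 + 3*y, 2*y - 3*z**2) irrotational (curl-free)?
No, ∇×F = (2, -8*z, 6*x)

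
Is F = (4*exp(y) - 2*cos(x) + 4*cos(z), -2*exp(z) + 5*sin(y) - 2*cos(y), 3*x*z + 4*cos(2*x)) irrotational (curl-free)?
No, ∇×F = (2*exp(z), -3*z + 8*sin(2*x) - 4*sin(z), -4*exp(y))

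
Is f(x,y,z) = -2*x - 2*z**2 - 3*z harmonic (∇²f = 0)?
No, ∇²f = -4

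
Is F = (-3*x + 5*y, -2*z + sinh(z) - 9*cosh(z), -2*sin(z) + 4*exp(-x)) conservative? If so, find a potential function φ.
No, ∇×F = (9*sinh(z) - cosh(z) + 2, 4*exp(-x), -5) ≠ 0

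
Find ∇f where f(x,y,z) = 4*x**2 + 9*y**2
(8*x, 18*y, 0)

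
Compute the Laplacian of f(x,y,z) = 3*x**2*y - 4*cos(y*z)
4*y**2*cos(y*z) + 6*y + 4*z**2*cos(y*z)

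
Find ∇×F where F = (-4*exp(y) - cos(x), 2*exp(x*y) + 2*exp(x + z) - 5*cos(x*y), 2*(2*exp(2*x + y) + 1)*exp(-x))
(2*(2*exp(y) - exp(z))*exp(x), 2*(1 - 2*exp(2*x + y))*exp(-x), 2*y*exp(x*y) + 5*y*sin(x*y) + 4*exp(y) + 2*exp(x + z))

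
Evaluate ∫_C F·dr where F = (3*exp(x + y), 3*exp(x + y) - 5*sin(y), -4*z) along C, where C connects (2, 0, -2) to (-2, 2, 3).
-3*exp(2) - 12 + 5*cos(2)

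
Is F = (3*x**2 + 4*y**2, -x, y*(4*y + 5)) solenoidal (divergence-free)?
No, ∇·F = 6*x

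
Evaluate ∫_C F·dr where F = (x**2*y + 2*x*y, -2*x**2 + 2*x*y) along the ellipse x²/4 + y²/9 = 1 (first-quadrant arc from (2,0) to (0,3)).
-12 - 3*pi/2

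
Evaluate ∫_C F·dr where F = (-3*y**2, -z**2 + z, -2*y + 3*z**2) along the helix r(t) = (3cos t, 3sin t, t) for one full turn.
-12*pi + 8*pi**3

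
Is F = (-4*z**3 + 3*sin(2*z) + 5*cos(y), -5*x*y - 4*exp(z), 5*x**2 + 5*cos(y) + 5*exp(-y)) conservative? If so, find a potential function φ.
No, ∇×F = (4*exp(z) - 5*sin(y) - 5*exp(-y), -10*x - 12*z**2 + 6*cos(2*z), -5*y + 5*sin(y)) ≠ 0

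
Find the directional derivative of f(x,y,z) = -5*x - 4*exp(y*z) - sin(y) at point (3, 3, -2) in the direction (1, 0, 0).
-5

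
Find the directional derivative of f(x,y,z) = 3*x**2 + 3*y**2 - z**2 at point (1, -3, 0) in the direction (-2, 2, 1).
-16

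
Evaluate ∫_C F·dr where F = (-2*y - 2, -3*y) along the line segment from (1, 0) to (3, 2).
-14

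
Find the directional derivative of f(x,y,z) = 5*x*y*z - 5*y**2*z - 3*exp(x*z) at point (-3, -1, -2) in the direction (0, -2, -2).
sqrt(2)*(-9*exp(6) - 20)/2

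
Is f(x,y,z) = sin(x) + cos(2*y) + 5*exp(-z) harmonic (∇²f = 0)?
No, ∇²f = -sin(x) - 4*cos(2*y) + 5*exp(-z)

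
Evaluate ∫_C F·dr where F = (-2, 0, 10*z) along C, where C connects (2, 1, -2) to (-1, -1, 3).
31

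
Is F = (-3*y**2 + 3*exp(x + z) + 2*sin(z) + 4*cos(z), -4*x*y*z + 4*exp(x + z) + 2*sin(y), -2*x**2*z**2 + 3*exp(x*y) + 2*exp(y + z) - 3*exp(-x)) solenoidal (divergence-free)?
No, ∇·F = -4*x**2*z - 4*x*z + 3*exp(x + z) + 2*exp(y + z) + 2*cos(y)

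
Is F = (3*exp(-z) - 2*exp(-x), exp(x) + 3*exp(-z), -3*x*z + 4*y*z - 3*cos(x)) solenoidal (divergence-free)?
No, ∇·F = -3*x + 4*y + 2*exp(-x)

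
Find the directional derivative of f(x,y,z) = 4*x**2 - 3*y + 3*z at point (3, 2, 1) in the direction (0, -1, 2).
9*sqrt(5)/5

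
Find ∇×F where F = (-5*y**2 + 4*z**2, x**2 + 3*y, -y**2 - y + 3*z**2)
(-2*y - 1, 8*z, 2*x + 10*y)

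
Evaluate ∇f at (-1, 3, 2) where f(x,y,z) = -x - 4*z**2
(-1, 0, -16)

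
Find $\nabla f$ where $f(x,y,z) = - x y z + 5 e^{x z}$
(z*(-y + 5*exp(x*z)), -x*z, x*(-y + 5*exp(x*z)))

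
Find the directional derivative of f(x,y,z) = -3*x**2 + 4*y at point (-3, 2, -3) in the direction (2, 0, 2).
9*sqrt(2)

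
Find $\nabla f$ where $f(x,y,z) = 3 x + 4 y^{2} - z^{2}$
(3, 8*y, -2*z)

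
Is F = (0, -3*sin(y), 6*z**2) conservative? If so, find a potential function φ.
Yes, F is conservative. φ = 2*z**3 + 3*cos(y)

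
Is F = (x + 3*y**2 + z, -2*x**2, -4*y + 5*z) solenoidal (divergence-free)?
No, ∇·F = 6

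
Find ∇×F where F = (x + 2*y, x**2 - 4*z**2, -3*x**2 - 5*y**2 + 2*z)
(-10*y + 8*z, 6*x, 2*x - 2)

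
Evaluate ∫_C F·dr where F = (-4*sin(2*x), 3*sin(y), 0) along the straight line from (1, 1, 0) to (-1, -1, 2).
0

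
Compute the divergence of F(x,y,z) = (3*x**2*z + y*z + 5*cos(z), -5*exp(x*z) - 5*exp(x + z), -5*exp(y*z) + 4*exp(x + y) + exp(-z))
6*x*z - 5*y*exp(y*z) - exp(-z)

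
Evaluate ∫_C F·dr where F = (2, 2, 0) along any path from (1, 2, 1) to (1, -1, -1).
-6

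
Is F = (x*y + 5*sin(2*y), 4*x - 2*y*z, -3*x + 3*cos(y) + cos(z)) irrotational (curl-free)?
No, ∇×F = (2*y - 3*sin(y), 3, -x - 10*cos(2*y) + 4)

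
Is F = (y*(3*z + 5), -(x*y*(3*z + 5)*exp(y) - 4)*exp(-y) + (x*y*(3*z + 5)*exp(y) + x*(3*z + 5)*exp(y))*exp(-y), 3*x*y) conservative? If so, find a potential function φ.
Yes, F is conservative. φ = (x*y*(3*z + 5)*exp(y) - 4)*exp(-y)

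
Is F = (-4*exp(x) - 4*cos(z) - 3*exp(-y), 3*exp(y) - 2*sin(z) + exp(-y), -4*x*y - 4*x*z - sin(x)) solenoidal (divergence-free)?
No, ∇·F = -4*x - 4*exp(x) + 3*exp(y) - exp(-y)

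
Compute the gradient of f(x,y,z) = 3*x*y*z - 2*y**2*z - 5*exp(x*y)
(y*(3*z - 5*exp(x*y)), 3*x*z - 5*x*exp(x*y) - 4*y*z, y*(3*x - 2*y))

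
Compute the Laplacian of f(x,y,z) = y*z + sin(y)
-sin(y)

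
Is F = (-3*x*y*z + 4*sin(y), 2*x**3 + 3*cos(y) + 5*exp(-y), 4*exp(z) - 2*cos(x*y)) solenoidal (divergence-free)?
No, ∇·F = -3*y*z + 4*exp(z) - 3*sin(y) - 5*exp(-y)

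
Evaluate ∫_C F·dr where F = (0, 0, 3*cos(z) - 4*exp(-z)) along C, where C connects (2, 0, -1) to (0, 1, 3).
-4*E + 4*exp(-3) + 3*sin(3) + 3*sin(1)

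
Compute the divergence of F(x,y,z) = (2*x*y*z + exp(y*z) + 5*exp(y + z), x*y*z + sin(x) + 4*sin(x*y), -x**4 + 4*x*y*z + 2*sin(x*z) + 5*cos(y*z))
4*x*y + x*z + 4*x*cos(x*y) + 2*x*cos(x*z) + 2*y*z - 5*y*sin(y*z)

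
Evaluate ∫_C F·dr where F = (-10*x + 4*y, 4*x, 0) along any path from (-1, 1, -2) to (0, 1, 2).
9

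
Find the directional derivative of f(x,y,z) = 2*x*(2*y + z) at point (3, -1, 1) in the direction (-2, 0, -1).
-2*sqrt(5)/5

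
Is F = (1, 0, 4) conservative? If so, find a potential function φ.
Yes, F is conservative. φ = x + 4*z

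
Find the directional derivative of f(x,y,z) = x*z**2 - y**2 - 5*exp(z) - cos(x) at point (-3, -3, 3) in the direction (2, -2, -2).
sqrt(3)*(-sin(3) + 21 + 5*exp(3))/3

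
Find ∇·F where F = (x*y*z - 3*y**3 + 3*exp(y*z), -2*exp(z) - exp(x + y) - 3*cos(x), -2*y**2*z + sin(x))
-2*y**2 + y*z - exp(x + y)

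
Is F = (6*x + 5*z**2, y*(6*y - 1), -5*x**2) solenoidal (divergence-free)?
No, ∇·F = 12*y + 5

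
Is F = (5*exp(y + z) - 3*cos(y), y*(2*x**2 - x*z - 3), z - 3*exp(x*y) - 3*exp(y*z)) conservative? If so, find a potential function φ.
No, ∇×F = (x*y - 3*x*exp(x*y) - 3*z*exp(y*z), 3*y*exp(x*y) + 5*exp(y + z), y*(4*x - z) - 5*exp(y + z) - 3*sin(y)) ≠ 0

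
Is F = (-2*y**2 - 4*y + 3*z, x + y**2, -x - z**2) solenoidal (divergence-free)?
No, ∇·F = 2*y - 2*z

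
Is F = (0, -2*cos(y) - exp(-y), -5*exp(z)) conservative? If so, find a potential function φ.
Yes, F is conservative. φ = -5*exp(z) - 2*sin(y) + exp(-y)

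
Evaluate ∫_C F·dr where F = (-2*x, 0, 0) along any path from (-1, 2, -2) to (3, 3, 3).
-8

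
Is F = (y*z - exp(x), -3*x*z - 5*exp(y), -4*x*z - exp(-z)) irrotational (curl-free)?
No, ∇×F = (3*x, y + 4*z, -4*z)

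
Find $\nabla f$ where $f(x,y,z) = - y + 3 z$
(0, -1, 3)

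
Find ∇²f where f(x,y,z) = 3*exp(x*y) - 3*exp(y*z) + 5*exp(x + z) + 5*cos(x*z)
3*x**2*exp(x*y) - 5*x**2*cos(x*z) + 3*y**2*exp(x*y) - 3*y**2*exp(y*z) - 3*z**2*exp(y*z) - 5*z**2*cos(x*z) + 10*exp(x + z)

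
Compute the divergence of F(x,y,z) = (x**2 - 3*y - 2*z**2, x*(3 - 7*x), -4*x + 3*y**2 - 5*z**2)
2*x - 10*z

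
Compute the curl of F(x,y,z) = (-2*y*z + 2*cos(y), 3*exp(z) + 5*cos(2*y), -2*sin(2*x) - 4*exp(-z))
(-3*exp(z), -2*y + 4*cos(2*x), 2*z + 2*sin(y))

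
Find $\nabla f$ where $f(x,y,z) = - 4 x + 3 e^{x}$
(3*exp(x) - 4, 0, 0)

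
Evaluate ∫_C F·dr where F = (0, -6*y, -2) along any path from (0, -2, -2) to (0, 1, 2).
1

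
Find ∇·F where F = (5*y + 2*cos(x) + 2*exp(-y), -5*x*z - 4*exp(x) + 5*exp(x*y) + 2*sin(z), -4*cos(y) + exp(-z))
5*x*exp(x*y) - 2*sin(x) - exp(-z)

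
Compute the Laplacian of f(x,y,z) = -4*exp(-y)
-4*exp(-y)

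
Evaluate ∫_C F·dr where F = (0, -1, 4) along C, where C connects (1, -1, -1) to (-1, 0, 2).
11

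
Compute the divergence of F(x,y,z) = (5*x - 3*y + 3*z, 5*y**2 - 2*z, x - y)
10*y + 5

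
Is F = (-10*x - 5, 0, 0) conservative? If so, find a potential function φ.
Yes, F is conservative. φ = 5*x*(-x - 1)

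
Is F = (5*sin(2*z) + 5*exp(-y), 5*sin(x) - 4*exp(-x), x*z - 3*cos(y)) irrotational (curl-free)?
No, ∇×F = (3*sin(y), -z + 10*cos(2*z), 5*cos(x) + 5*exp(-y) + 4*exp(-x))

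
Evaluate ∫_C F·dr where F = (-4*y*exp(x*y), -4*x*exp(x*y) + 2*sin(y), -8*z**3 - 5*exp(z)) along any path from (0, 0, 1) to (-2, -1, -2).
-4*exp(2) - 24 - 2*cos(1) - 5*exp(-2) + 5*E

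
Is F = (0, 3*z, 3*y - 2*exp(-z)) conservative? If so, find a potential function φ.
Yes, F is conservative. φ = 3*y*z + 2*exp(-z)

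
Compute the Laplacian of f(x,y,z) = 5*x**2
10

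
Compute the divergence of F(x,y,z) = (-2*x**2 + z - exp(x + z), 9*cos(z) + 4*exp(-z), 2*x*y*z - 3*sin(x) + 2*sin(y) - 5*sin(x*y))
2*x*y - 4*x - exp(x + z)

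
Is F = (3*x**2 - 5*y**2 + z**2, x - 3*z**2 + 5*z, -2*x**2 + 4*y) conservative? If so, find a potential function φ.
No, ∇×F = (6*z - 1, 4*x + 2*z, 10*y + 1) ≠ 0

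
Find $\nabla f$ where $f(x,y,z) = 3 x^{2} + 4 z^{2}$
(6*x, 0, 8*z)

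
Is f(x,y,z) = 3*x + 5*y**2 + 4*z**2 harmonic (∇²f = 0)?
No, ∇²f = 18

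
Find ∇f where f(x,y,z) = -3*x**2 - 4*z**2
(-6*x, 0, -8*z)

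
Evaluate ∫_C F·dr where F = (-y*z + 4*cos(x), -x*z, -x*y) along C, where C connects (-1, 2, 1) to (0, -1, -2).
-2 + 4*sin(1)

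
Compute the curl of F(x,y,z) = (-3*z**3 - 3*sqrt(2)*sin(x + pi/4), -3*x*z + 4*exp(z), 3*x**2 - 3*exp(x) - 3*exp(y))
(3*x - 3*exp(y) - 4*exp(z), -6*x - 9*z**2 + 3*exp(x), -3*z)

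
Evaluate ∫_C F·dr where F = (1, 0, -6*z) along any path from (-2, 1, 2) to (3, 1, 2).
5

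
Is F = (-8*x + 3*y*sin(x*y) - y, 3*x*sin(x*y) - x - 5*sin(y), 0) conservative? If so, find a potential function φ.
Yes, F is conservative. φ = -4*x**2 - x*y + 5*cos(y) - 3*cos(x*y)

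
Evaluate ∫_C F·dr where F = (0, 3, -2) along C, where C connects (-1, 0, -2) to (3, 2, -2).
6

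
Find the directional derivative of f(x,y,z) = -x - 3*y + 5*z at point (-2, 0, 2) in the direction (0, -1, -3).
-6*sqrt(10)/5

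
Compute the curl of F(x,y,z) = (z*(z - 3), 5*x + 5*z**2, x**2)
(-10*z, -2*x + 2*z - 3, 5)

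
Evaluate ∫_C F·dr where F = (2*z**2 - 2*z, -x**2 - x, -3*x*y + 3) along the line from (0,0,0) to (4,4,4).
-164/3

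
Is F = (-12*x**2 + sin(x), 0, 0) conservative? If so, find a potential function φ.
Yes, F is conservative. φ = -4*x**3 - cos(x)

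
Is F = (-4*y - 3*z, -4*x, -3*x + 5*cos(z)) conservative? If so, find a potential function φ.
Yes, F is conservative. φ = -4*x*y - 3*x*z + 5*sin(z)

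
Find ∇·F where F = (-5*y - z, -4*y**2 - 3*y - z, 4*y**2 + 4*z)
1 - 8*y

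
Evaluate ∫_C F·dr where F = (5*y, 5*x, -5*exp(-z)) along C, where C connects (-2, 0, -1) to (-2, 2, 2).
-20 - 5*E + 5*exp(-2)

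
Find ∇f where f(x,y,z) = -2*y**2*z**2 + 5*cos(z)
(0, -4*y*z**2, -4*y**2*z - 5*sin(z))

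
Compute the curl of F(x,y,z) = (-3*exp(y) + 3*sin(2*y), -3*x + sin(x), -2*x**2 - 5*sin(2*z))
(0, 4*x, 3*exp(y) + cos(x) - 6*cos(2*y) - 3)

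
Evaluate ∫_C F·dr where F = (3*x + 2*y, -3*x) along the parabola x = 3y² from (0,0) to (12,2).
224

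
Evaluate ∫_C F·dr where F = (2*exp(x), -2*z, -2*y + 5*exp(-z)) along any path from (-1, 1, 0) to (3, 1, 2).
-2*exp(-1) - 5*exp(-2) + 1 + 2*exp(3)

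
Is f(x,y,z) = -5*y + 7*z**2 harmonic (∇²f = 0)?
No, ∇²f = 14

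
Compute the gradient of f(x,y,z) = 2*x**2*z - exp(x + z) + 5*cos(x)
(4*x*z - exp(x + z) - 5*sin(x), 0, 2*x**2 - exp(x + z))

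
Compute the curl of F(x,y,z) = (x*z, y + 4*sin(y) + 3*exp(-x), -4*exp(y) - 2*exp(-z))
(-4*exp(y), x, -3*exp(-x))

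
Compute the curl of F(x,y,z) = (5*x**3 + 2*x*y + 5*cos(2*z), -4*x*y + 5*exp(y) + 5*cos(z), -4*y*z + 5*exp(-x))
(-4*z + 5*sin(z), -10*sin(2*z) + 5*exp(-x), -2*x - 4*y)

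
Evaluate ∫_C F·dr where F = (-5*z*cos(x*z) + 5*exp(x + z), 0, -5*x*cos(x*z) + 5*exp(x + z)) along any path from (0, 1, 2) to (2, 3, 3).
-5*exp(2) - 5*sin(6) + 5*exp(5)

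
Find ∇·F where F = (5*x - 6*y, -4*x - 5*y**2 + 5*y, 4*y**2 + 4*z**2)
-10*y + 8*z + 10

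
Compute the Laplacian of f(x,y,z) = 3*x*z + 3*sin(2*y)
-12*sin(2*y)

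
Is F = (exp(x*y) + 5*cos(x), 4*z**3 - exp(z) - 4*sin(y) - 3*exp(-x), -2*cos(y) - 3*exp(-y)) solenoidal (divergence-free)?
No, ∇·F = y*exp(x*y) - 5*sin(x) - 4*cos(y)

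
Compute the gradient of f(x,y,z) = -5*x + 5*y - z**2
(-5, 5, -2*z)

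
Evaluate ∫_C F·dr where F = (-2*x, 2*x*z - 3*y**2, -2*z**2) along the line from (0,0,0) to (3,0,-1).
-25/3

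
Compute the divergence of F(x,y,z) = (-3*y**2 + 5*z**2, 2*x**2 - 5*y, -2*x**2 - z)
-6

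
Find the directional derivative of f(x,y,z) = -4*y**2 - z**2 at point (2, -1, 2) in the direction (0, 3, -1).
14*sqrt(10)/5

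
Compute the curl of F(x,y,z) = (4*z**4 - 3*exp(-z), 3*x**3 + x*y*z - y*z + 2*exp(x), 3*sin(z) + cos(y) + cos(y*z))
(-x*y + y - z*sin(y*z) - sin(y), 16*z**3 + 3*exp(-z), 9*x**2 + y*z + 2*exp(x))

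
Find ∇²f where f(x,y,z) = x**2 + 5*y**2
12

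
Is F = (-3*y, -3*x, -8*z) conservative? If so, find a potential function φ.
Yes, F is conservative. φ = -3*x*y - 4*z**2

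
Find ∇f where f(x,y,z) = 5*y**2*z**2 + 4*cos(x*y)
(-4*y*sin(x*y), -4*x*sin(x*y) + 10*y*z**2, 10*y**2*z)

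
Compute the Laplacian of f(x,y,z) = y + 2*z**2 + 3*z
4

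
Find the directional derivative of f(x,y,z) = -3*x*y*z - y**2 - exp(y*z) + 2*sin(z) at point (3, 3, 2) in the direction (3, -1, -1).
sqrt(11)*(-3 - 2*cos(2) + 5*exp(6))/11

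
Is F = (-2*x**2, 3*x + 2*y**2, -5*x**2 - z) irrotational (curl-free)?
No, ∇×F = (0, 10*x, 3)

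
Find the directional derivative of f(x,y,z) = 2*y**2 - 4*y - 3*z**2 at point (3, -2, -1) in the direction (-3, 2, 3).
-3*sqrt(22)/11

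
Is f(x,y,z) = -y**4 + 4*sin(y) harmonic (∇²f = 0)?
No, ∇²f = -12*y**2 - 4*sin(y)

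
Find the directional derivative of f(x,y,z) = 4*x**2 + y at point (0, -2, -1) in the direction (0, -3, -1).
-3*sqrt(10)/10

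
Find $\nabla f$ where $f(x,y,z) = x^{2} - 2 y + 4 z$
(2*x, -2, 4)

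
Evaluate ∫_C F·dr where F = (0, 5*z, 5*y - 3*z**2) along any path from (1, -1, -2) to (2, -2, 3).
-75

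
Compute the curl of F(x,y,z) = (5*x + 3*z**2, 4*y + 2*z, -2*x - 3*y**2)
(-6*y - 2, 6*z + 2, 0)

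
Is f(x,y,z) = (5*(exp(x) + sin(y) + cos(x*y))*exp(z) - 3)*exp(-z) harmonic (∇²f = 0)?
No, ∇²f = -5*x**2*cos(x*y) - 5*y**2*cos(x*y) + 5*exp(x) - 5*sin(y) - 3*exp(-z)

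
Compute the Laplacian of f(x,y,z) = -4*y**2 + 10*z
-8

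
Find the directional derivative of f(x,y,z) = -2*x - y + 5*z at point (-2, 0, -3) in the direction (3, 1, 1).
-2*sqrt(11)/11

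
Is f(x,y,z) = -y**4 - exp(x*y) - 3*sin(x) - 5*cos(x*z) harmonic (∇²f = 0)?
No, ∇²f = -x**2*exp(x*y) + 5*x**2*cos(x*z) - y**2*exp(x*y) - 12*y**2 + 5*z**2*cos(x*z) + 3*sin(x)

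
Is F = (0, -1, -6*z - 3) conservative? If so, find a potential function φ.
Yes, F is conservative. φ = -y - 3*z**2 - 3*z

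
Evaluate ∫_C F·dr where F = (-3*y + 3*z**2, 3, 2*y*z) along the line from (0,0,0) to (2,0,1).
2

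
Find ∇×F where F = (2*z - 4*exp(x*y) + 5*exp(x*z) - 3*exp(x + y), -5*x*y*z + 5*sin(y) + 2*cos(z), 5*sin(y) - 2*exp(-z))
(5*x*y + 2*sin(z) + 5*cos(y), 5*x*exp(x*z) + 2, 4*x*exp(x*y) - 5*y*z + 3*exp(x + y))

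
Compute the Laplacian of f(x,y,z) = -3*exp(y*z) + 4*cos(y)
-3*y**2*exp(y*z) - 3*z**2*exp(y*z) - 4*cos(y)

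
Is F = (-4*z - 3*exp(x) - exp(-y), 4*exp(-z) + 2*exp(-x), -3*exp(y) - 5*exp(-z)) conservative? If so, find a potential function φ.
No, ∇×F = (-3*exp(y) + 4*exp(-z), -4, -exp(-y) - 2*exp(-x)) ≠ 0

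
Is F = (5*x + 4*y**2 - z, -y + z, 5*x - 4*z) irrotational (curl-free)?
No, ∇×F = (-1, -6, -8*y)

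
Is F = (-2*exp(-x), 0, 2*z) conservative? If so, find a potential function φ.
Yes, F is conservative. φ = z**2 + 2*exp(-x)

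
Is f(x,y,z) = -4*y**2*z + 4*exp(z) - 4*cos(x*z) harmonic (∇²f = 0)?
No, ∇²f = 4*x**2*cos(x*z) + 4*z**2*cos(x*z) - 8*z + 4*exp(z)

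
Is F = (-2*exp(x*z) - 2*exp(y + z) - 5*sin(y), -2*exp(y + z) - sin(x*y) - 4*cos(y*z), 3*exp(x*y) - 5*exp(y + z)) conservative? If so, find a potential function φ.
No, ∇×F = (3*x*exp(x*y) - 4*y*sin(y*z) - 3*exp(y + z), -2*x*exp(x*z) - 3*y*exp(x*y) - 2*exp(y + z), -y*cos(x*y) + 2*exp(y + z) + 5*cos(y)) ≠ 0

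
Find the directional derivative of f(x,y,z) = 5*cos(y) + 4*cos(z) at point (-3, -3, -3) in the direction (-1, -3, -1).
-19*sqrt(11)*sin(3)/11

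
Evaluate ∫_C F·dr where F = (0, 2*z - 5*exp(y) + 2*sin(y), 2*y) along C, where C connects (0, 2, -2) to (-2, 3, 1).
-5*exp(3) + 2*cos(2) - 2*cos(3) + 14 + 5*exp(2)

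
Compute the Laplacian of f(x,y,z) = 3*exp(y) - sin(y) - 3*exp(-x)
3*exp(y) + sin(y) - 3*exp(-x)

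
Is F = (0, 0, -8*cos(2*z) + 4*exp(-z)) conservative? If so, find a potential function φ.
Yes, F is conservative. φ = -4*sin(2*z) - 4*exp(-z)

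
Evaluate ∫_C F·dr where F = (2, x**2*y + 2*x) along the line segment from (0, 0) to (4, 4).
88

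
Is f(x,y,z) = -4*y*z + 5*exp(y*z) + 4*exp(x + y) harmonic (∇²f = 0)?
No, ∇²f = 5*y**2*exp(y*z) + 5*z**2*exp(y*z) + 8*exp(x + y)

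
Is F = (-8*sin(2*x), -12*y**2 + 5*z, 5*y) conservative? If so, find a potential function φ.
Yes, F is conservative. φ = -4*y**3 + 5*y*z + 4*cos(2*x)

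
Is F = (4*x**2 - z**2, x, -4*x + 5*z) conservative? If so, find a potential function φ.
No, ∇×F = (0, 4 - 2*z, 1) ≠ 0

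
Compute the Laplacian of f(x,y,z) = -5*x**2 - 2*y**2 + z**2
-12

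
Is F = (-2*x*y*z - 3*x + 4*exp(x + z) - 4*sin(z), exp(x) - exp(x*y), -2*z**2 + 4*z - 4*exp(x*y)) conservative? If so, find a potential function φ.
No, ∇×F = (-4*x*exp(x*y), -2*x*y + 4*y*exp(x*y) + 4*exp(x + z) - 4*cos(z), 2*x*z - y*exp(x*y) + exp(x)) ≠ 0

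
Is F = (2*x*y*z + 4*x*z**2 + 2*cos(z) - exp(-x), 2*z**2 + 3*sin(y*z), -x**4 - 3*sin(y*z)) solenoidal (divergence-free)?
No, ∇·F = 2*y*z - 3*y*cos(y*z) + 4*z**2 + 3*z*cos(y*z) + exp(-x)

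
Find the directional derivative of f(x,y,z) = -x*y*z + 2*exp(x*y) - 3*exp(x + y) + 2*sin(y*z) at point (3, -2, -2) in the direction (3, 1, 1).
-2*sqrt(11)*(4*exp(6)*cos(4) + 3 + 6*exp(7))*exp(-6)/11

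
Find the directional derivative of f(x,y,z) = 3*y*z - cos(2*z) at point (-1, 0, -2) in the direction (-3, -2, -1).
sqrt(14)*(sin(4) + 6)/7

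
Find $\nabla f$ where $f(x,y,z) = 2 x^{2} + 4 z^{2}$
(4*x, 0, 8*z)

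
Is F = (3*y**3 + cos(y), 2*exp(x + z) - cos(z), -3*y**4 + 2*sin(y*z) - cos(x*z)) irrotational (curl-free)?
No, ∇×F = (-12*y**3 + 2*z*cos(y*z) - 2*exp(x + z) - sin(z), -z*sin(x*z), -9*y**2 + 2*exp(x + z) + sin(y))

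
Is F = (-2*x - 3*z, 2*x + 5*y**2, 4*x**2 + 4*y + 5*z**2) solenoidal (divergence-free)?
No, ∇·F = 10*y + 10*z - 2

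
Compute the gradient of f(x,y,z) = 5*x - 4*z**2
(5, 0, -8*z)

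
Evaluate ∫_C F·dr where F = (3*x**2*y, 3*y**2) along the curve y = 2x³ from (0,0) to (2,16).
4160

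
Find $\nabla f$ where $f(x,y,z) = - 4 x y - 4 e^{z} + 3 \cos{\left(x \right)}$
(-4*y - 3*sin(x), -4*x, -4*exp(z))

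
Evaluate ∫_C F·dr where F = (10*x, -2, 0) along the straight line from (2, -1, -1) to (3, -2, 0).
27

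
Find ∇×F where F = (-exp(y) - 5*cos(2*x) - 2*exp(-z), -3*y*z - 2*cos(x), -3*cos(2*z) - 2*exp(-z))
(3*y, 2*exp(-z), exp(y) + 2*sin(x))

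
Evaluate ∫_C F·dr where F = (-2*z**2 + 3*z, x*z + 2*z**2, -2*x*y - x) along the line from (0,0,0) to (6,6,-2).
12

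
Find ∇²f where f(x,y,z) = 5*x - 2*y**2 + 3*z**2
2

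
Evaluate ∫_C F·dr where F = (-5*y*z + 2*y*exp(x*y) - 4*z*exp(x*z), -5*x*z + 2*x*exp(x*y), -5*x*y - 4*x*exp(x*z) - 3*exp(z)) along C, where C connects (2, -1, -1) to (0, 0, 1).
-3*E + 2*exp(-2) + 3*exp(-1) + 8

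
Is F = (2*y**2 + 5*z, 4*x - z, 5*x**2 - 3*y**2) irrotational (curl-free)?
No, ∇×F = (1 - 6*y, 5 - 10*x, 4 - 4*y)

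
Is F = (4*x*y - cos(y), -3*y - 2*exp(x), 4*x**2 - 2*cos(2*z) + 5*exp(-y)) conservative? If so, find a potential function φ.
No, ∇×F = (-5*exp(-y), -8*x, -4*x - 2*exp(x) - sin(y)) ≠ 0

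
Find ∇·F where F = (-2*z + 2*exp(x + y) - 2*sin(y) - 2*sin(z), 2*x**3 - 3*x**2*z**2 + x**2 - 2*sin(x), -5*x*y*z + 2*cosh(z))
-5*x*y + 2*exp(x + y) + 2*sinh(z)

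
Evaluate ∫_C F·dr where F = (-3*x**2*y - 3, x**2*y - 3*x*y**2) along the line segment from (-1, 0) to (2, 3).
-225/4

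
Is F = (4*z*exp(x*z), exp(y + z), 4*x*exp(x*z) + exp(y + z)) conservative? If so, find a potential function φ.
Yes, F is conservative. φ = 4*exp(x*z) + exp(y + z)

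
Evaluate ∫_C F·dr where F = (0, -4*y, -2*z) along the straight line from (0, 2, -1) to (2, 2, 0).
1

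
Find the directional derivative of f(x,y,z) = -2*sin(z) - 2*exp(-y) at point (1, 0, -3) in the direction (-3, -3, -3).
2*sqrt(3)*(-1 + cos(3))/3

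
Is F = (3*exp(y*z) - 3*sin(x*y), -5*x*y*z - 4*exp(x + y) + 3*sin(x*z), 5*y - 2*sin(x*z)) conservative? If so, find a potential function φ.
No, ∇×F = (5*x*y - 3*x*cos(x*z) + 5, 3*y*exp(y*z) + 2*z*cos(x*z), 3*x*cos(x*y) - 5*y*z - 3*z*exp(y*z) + 3*z*cos(x*z) - 4*exp(x + y)) ≠ 0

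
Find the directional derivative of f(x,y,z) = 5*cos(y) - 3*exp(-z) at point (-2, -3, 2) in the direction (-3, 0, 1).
3*sqrt(10)*exp(-2)/10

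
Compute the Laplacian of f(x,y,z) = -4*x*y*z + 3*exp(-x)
3*exp(-x)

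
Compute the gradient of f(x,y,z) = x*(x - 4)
(2*x - 4, 0, 0)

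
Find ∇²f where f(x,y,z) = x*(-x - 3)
-2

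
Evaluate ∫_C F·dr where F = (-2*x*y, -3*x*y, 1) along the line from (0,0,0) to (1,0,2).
2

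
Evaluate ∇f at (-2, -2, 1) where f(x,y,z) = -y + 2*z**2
(0, -1, 4)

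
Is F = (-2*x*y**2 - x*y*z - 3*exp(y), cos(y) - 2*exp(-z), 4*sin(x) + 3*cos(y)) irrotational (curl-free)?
No, ∇×F = (-3*sin(y) - 2*exp(-z), -x*y - 4*cos(x), 4*x*y + x*z + 3*exp(y))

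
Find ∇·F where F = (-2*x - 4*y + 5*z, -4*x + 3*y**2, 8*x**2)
6*y - 2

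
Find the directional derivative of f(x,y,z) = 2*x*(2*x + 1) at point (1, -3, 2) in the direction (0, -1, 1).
0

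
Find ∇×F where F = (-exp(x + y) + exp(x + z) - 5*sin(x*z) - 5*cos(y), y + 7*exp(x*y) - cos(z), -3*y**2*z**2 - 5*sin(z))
(-6*y*z**2 - sin(z), -5*x*cos(x*z) + exp(x + z), 7*y*exp(x*y) + exp(x + y) - 5*sin(y))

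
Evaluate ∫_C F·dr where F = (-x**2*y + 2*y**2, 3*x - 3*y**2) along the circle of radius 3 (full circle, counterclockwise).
189*pi/4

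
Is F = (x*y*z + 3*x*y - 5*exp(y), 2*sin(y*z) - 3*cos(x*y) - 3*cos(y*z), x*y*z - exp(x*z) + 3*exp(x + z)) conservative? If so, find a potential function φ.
No, ∇×F = (x*z - 3*y*sin(y*z) - 2*y*cos(y*z), x*y - y*z + z*exp(x*z) - 3*exp(x + z), -x*z - 3*x + 3*y*sin(x*y) + 5*exp(y)) ≠ 0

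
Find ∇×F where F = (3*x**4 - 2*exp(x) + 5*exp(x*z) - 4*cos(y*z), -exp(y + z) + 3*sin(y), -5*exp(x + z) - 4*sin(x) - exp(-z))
(exp(y + z), 5*x*exp(x*z) + 4*y*sin(y*z) + 5*exp(x + z) + 4*cos(x), -4*z*sin(y*z))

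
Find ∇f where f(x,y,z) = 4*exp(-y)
(0, -4*exp(-y), 0)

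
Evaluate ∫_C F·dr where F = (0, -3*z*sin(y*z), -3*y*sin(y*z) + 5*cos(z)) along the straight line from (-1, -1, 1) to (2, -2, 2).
-5*sin(1) + 3*cos(4) - 3*cos(1) + 5*sin(2)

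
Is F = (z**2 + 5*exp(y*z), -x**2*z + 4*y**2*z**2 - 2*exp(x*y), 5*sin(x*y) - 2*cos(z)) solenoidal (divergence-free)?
No, ∇·F = -2*x*exp(x*y) + 8*y*z**2 + 2*sin(z)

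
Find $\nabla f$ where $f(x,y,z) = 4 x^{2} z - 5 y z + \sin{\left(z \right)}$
(8*x*z, -5*z, 4*x**2 - 5*y + cos(z))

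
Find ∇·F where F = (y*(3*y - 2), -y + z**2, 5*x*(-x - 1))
-1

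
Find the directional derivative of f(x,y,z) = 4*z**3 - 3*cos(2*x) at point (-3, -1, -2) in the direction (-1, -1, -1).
2*sqrt(3)*(-8 + sin(6))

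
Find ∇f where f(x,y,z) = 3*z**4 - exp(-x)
(exp(-x), 0, 12*z**3)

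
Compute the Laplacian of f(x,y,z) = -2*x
0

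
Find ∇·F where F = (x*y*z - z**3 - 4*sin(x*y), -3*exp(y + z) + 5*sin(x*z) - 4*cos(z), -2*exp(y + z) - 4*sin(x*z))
-4*x*cos(x*z) + y*z - 4*y*cos(x*y) - 5*exp(y + z)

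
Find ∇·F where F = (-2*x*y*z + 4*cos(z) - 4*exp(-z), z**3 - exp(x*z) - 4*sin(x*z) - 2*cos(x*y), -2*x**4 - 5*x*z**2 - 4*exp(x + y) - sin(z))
-10*x*z + 2*x*sin(x*y) - 2*y*z - cos(z)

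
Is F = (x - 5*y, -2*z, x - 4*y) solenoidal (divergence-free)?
No, ∇·F = 1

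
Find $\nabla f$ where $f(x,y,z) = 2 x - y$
(2, -1, 0)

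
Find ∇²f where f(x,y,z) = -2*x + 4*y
0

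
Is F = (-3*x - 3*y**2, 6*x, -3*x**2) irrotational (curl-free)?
No, ∇×F = (0, 6*x, 6*y + 6)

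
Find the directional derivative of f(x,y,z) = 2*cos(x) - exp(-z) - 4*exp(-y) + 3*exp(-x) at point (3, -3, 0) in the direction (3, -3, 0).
sqrt(2)*(-2*exp(6) - exp(3)*sin(3) - 3/2)*exp(-3)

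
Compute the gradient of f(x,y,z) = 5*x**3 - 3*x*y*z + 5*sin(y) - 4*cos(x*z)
(15*x**2 - 3*y*z + 4*z*sin(x*z), -3*x*z + 5*cos(y), x*(-3*y + 4*sin(x*z)))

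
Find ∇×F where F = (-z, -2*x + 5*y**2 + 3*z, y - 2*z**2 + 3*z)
(-2, -1, -2)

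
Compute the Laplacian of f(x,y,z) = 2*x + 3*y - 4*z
0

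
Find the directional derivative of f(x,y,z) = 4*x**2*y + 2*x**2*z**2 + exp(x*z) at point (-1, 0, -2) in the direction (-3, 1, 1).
sqrt(11)*(5*exp(2) + 44)/11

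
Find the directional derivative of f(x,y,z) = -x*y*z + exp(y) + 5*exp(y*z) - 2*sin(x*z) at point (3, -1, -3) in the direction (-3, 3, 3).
sqrt(3)*(-20*exp(4) + 1 - 12*E*cos(9) + 15*E)*exp(-1)/3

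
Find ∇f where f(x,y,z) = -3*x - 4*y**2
(-3, -8*y, 0)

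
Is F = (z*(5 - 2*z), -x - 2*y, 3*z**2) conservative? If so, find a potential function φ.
No, ∇×F = (0, 5 - 4*z, -1) ≠ 0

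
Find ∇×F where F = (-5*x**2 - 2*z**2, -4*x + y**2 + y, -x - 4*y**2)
(-8*y, 1 - 4*z, -4)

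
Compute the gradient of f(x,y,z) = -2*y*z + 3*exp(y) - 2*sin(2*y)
(0, -2*z + 3*exp(y) - 4*cos(2*y), -2*y)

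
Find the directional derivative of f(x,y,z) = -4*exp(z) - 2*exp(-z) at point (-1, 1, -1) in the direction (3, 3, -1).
2*sqrt(19)*(2 - exp(2))*exp(-1)/19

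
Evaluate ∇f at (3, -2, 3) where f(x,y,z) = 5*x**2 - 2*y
(30, -2, 0)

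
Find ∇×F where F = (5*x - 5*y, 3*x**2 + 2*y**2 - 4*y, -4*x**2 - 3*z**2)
(0, 8*x, 6*x + 5)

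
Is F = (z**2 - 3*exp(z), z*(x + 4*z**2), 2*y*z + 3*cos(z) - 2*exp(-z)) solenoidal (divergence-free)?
No, ∇·F = 2*y - 3*sin(z) + 2*exp(-z)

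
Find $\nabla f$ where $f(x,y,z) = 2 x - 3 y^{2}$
(2, -6*y, 0)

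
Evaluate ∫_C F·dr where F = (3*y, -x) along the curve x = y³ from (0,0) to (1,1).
2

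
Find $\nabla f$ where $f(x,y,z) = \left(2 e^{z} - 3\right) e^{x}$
((2*exp(z) - 3)*exp(x), 0, 2*exp(x + z))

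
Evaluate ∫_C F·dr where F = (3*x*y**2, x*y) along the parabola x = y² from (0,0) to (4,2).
68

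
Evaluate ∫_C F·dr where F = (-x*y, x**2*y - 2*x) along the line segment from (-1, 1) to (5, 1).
-12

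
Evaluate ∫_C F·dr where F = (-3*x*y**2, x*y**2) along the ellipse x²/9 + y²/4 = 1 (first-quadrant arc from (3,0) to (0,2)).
3*pi/2 + 27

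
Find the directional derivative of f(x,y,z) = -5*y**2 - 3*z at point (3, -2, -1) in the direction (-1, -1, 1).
-23*sqrt(3)/3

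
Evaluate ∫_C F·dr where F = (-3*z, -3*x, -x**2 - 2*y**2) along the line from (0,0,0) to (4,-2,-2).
40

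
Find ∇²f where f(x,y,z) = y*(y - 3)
2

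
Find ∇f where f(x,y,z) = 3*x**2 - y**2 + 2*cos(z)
(6*x, -2*y, -2*sin(z))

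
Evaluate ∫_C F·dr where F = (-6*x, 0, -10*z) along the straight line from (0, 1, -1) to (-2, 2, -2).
-27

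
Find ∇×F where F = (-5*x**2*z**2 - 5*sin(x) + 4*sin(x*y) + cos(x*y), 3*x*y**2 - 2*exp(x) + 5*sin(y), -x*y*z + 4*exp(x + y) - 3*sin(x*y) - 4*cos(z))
(-x*z - 3*x*cos(x*y) + 4*exp(x + y), -10*x**2*z + y*z + 3*y*cos(x*y) - 4*exp(x + y), x*sin(x*y) - 4*x*cos(x*y) + 3*y**2 - 2*exp(x))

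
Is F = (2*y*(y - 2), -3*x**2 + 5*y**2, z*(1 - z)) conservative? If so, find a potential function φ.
No, ∇×F = (0, 0, -6*x - 4*y + 4) ≠ 0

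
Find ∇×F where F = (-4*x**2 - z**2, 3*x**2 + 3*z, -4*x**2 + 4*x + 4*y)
(1, 8*x - 2*z - 4, 6*x)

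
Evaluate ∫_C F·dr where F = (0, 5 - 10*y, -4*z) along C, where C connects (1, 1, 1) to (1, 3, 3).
-46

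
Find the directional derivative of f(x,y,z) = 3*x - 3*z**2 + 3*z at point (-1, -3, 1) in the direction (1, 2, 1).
0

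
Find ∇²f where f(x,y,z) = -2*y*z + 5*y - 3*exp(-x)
-3*exp(-x)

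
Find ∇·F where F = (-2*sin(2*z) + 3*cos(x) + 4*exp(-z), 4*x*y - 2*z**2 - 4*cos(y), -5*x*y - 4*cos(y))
4*x - 3*sin(x) + 4*sin(y)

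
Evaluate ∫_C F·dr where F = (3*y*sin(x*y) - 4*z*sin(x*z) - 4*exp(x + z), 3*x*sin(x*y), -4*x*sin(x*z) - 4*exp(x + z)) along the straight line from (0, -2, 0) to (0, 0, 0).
0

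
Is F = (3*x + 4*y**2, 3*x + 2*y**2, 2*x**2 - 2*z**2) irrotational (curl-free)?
No, ∇×F = (0, -4*x, 3 - 8*y)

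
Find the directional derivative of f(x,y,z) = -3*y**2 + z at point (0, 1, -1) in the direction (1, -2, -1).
11*sqrt(6)/6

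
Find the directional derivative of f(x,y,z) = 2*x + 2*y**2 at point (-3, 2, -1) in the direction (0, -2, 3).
-16*sqrt(13)/13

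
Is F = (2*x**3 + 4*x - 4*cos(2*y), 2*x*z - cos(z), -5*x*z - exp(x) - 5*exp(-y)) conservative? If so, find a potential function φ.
No, ∇×F = (-2*x - sin(z) + 5*exp(-y), 5*z + exp(x), 2*z - 8*sin(2*y)) ≠ 0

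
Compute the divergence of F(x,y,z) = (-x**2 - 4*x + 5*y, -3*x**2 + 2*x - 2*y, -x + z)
-2*x - 5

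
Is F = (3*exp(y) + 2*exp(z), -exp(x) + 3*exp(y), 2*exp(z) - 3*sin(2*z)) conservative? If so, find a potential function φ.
No, ∇×F = (0, 2*exp(z), -exp(x) - 3*exp(y)) ≠ 0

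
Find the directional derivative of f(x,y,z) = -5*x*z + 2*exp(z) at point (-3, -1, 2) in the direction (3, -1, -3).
3*sqrt(19)*(-25 - 2*exp(2))/19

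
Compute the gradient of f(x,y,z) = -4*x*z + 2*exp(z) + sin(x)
(-4*z + cos(x), 0, -4*x + 2*exp(z))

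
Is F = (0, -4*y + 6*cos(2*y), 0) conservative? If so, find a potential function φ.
Yes, F is conservative. φ = -2*y**2 + 3*sin(2*y)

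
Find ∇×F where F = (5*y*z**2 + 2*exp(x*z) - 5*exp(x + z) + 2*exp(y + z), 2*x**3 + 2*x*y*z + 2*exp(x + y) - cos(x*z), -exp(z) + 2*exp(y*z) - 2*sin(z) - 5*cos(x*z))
(-2*x*y - x*sin(x*z) + 2*z*exp(y*z), 2*x*exp(x*z) + 10*y*z - 5*z*sin(x*z) - 5*exp(x + z) + 2*exp(y + z), 6*x**2 + 2*y*z - 5*z**2 + z*sin(x*z) + 2*exp(x + y) - 2*exp(y + z))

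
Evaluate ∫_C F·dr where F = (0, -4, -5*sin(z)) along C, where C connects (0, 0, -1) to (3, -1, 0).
9 - 5*cos(1)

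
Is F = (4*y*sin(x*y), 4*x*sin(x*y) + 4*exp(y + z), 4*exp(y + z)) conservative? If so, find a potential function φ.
Yes, F is conservative. φ = 4*exp(y + z) - 4*cos(x*y)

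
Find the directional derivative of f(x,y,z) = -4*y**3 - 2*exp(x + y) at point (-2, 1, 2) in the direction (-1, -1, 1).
sqrt(3)*(4/3 + 4*E)*exp(-1)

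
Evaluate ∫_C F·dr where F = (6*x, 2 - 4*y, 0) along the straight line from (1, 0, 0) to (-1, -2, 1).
-12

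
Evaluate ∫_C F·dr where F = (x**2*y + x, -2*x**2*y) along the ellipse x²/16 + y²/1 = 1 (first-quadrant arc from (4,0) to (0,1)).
-16 - 4*pi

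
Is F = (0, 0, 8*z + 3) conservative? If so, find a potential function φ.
Yes, F is conservative. φ = z*(4*z + 3)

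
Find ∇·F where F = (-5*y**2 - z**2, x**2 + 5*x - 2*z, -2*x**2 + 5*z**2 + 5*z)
10*z + 5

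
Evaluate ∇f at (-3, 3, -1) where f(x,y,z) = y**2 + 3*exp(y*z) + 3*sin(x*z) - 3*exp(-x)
(-3*cos(3) + 3*exp(3), 6 - 3*exp(-3), 9*exp(-3) - 9*cos(3))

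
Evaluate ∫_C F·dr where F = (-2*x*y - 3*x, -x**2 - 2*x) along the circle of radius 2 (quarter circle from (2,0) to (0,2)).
6 - 2*pi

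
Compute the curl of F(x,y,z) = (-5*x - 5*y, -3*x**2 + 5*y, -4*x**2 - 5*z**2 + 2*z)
(0, 8*x, 5 - 6*x)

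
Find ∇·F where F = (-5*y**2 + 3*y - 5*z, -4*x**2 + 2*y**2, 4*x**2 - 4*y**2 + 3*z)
4*y + 3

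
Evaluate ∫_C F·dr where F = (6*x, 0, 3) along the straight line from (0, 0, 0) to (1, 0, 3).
12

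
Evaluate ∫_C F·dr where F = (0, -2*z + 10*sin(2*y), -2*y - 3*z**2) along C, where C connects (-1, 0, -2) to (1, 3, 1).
-10 - 5*cos(6)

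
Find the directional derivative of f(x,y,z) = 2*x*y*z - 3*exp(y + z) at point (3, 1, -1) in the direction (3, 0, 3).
sqrt(2)/2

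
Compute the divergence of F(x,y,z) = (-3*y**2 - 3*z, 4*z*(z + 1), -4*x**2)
0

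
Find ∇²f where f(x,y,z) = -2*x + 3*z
0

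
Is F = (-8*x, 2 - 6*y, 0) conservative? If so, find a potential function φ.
Yes, F is conservative. φ = -4*x**2 - 3*y**2 + 2*y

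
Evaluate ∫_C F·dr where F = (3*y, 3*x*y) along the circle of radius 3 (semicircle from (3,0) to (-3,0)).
54 - 27*pi/2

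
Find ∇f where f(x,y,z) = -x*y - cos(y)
(-y, -x + sin(y), 0)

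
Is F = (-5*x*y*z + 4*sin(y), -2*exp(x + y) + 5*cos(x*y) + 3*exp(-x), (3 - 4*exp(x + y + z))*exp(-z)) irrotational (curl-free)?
No, ∇×F = (-4*exp(x + y), -5*x*y + 4*exp(x + y), 5*x*z - 5*y*sin(x*y) - 2*exp(x + y) - 4*cos(y) - 3*exp(-x))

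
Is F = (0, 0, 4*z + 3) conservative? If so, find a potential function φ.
Yes, F is conservative. φ = z*(2*z + 3)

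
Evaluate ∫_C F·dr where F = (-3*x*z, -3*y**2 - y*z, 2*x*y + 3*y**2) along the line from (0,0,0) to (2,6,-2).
-272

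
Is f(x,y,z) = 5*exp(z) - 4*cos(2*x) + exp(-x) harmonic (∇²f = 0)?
No, ∇²f = 5*exp(z) + 16*cos(2*x) + exp(-x)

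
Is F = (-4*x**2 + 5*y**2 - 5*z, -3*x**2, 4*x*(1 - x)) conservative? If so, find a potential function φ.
No, ∇×F = (0, 8*x - 9, -6*x - 10*y) ≠ 0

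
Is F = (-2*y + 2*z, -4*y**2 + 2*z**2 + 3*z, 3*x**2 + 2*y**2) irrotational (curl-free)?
No, ∇×F = (4*y - 4*z - 3, 2 - 6*x, 2)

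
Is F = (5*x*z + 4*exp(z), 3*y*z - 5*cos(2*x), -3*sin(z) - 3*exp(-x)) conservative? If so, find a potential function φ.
No, ∇×F = (-3*y, 5*x + 4*exp(z) - 3*exp(-x), 10*sin(2*x)) ≠ 0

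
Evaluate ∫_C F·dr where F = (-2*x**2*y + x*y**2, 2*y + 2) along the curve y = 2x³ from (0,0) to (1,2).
47/6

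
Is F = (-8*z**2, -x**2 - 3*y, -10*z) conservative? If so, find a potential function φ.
No, ∇×F = (0, -16*z, -2*x) ≠ 0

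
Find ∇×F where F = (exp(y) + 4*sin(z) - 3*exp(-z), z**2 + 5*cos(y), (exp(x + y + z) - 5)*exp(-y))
(-2*z + 5*exp(-y), -exp(x + z) + 4*cos(z) + 3*exp(-z), -exp(y))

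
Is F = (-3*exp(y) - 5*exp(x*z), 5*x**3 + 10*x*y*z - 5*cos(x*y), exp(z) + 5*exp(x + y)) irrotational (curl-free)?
No, ∇×F = (-10*x*y + 5*exp(x + y), -5*x*exp(x*z) - 5*exp(x + y), 15*x**2 + 10*y*z + 5*y*sin(x*y) + 3*exp(y))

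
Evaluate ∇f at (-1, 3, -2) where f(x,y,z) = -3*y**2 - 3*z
(0, -18, -3)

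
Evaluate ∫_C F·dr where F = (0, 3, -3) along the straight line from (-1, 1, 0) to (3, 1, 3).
-9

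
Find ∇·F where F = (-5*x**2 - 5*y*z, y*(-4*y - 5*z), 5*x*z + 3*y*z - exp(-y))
-5*x - 5*y - 5*z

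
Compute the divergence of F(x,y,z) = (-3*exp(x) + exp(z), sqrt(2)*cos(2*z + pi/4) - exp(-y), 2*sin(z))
-3*exp(x) + 2*cos(z) + exp(-y)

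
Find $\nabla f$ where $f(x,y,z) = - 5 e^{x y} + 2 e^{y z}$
(-5*y*exp(x*y), -5*x*exp(x*y) + 2*z*exp(y*z), 2*y*exp(y*z))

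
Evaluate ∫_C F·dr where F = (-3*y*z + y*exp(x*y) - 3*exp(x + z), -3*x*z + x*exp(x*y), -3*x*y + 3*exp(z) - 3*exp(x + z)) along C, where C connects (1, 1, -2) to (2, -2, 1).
-3*exp(3) - 3*exp(-2) + exp(-4) + 3*exp(-1) + 2*E + 6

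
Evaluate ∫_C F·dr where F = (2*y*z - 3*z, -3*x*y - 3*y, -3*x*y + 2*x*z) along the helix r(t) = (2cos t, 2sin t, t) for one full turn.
4*pi*(-2*pi - 3)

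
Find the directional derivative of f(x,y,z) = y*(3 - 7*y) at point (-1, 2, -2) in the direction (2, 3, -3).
-75*sqrt(22)/22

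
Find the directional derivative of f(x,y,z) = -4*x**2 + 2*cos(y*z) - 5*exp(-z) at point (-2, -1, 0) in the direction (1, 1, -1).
11*sqrt(3)/3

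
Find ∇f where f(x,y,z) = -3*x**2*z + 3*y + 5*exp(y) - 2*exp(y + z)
(-6*x*z, 5*exp(y) - 2*exp(y + z) + 3, -3*x**2 - 2*exp(y + z))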